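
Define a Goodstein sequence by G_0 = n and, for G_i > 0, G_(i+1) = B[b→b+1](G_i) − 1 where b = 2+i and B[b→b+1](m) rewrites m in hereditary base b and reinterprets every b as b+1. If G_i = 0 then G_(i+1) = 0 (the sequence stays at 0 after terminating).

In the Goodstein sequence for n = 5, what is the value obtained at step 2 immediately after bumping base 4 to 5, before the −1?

468

(0) 5|_2 = 2^2 + 1 ↦ 3^3 + 1|_3 = 28 ⇒ 27
(1) 27|_3 = 3^3 ↦ 4^4|_4 = 256 ⇒ 255
(2) 255|_4 = 3·4^3 + 3·4^2 + 3·4 + 3 ↦ 3·5^3 + 3·5^2 + 3·5 + 3|_5 = 468 ⇒ 467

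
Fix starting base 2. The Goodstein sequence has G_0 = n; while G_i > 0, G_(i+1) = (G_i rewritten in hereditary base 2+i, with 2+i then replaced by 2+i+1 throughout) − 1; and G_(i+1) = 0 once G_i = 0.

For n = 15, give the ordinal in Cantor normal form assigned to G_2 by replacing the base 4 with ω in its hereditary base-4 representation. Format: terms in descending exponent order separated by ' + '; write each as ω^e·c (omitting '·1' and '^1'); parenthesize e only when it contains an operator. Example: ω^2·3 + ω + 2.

base 2: 15 = 2^(2 + 1) + 2^2 + 2 + 1; at 3: 3^(3 + 1) + 3^3 + 3 + 1 = 112; next = 111
base 3: 111 = 3^(3 + 1) + 3^3 + 3; at 4: 4^(4 + 1) + 4^4 + 4 = 1284; next = 1283

ω^(ω + 1) + ω^ω + 3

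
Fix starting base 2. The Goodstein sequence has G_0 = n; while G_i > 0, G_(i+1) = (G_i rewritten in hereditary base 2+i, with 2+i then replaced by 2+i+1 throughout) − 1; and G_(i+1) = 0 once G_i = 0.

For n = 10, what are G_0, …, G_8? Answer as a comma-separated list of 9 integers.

10, 83, 1025, 15625, 279935, 4215754, 84073323, 1937434592, 50000555551

(0) 10|_2 = 2^(2 + 1) + 2 ↦ 3^(3 + 1) + 3|_3 = 84 ⇒ 83
(1) 83|_3 = 3^(3 + 1) + 2 ↦ 4^(4 + 1) + 2|_4 = 1026 ⇒ 1025
(2) 1025|_4 = 4^(4 + 1) + 1 ↦ 5^(5 + 1) + 1|_5 = 15626 ⇒ 15625
(3) 15625|_5 = 5^(5 + 1) ↦ 6^(6 + 1)|_6 = 279936 ⇒ 279935
(4) 279935|_6 = 5·6^6 + 5·6^5 + 5·6^4 + 5·6^3 + 5·6^2 + 5·6 + 5 ↦ 5·7^7 + 5·7^5 + 5·7^4 + 5·7^3 + 5·7^2 + 5·7 + 5|_7 = 4215755 ⇒ 4215754
(5) 4215754|_7 = 5·7^7 + 5·7^5 + 5·7^4 + 5·7^3 + 5·7^2 + 5·7 + 4 ↦ 5·8^8 + 5·8^5 + 5·8^4 + 5·8^3 + 5·8^2 + 5·8 + 4|_8 = 84073324 ⇒ 84073323
(6) 84073323|_8 = 5·8^8 + 5·8^5 + 5·8^4 + 5·8^3 + 5·8^2 + 5·8 + 3 ↦ 5·9^9 + 5·9^5 + 5·9^4 + 5·9^3 + 5·9^2 + 5·9 + 3|_9 = 1937434593 ⇒ 1937434592
(7) 1937434592|_9 = 5·9^9 + 5·9^5 + 5·9^4 + 5·9^3 + 5·9^2 + 5·9 + 2 ↦ 5·10^10 + 5·10^5 + 5·10^4 + 5·10^3 + 5·10^2 + 5·10 + 2|_10 = 50000555552 ⇒ 50000555551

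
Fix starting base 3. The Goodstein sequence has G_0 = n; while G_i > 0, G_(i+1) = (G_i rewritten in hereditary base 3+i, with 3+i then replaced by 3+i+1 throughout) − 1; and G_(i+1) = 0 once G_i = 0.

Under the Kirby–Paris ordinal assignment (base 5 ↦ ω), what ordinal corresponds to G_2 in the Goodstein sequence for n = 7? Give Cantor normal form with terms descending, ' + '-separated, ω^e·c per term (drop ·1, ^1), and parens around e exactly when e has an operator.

[0] 7 ≡ 2·3 + 1 (base 3). Lift 4: 9. −1: 8.
[1] 8 ≡ 2·4 (base 4). Lift 5: 10. −1: 9.
[2] 9 ≡ 5 + 4 (base 5). Lift 6: 10. −1: 9.

ω + 4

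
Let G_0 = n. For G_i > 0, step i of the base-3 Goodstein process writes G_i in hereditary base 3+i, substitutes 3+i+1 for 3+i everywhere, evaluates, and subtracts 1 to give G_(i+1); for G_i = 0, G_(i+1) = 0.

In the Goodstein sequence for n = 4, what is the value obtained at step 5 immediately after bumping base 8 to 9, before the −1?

G_0 = 4. HB_3(4) = 3 + 1. Bump = 5. G_1 = 4.
G_1 = 4. HB_4(4) = 4. Bump = 5. G_2 = 4.
G_2 = 4. HB_5(4) = 4. Bump = 4. G_3 = 3.
G_3 = 3. HB_6(3) = 3. Bump = 3. G_4 = 2.
G_4 = 2. HB_7(2) = 2. Bump = 2. G_5 = 1.
G_5 = 1. HB_8(1) = 1. Bump = 1. G_6 = 0.

1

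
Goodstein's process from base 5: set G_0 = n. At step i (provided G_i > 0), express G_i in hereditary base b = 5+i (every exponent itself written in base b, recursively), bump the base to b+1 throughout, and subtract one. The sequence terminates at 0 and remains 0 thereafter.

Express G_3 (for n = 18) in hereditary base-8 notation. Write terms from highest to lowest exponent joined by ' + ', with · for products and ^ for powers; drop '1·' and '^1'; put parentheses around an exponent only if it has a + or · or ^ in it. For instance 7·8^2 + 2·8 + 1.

i=0: 18 = 3·5 + 3 (b=5); 5→6: 3·6 + 3 = 21; 21−1 = 20
i=1: 20 = 3·6 + 2 (b=6); 6→7: 3·7 + 2 = 23; 23−1 = 22
i=2: 22 = 3·7 + 1 (b=7); 7→8: 3·8 + 1 = 25; 25−1 = 24
i=3: 24 = 3·8 (b=8); 8→9: 3·9 = 27; 27−1 = 26

3·8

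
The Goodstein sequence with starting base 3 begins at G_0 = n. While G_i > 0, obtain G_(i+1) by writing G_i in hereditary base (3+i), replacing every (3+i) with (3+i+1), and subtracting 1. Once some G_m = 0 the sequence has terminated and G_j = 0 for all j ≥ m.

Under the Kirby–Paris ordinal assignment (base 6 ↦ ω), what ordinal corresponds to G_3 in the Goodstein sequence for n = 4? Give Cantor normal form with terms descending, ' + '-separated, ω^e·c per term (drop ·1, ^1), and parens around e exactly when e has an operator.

G_0=4  [base 3] 3 + 1  →[3↦4]→  4 + 1 = 5  −1 ⇒ G_1=4
G_1=4  [base 4] 4  →[4↦5]→  5 = 5  −1 ⇒ G_2=4
G_2=4  [base 5] 4  →[5↦6]→  4 = 4  −1 ⇒ G_3=3
G_3=3  [base 6] 3  →[6↦7]→  3 = 3  −1 ⇒ G_4=2

3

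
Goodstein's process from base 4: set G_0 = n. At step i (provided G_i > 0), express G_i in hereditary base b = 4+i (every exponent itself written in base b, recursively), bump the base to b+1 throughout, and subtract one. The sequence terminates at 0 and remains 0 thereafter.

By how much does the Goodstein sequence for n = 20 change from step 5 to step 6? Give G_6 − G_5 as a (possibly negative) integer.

base 4: 20 = 4^2 + 4; at 5: 5^2 + 5 = 30; next = 29
base 5: 29 = 5^2 + 4; at 6: 6^2 + 4 = 40; next = 39
base 6: 39 = 6^2 + 3; at 7: 7^2 + 3 = 52; next = 51
base 7: 51 = 7^2 + 2; at 8: 8^2 + 2 = 66; next = 65
base 8: 65 = 8^2 + 1; at 9: 9^2 + 1 = 82; next = 81
base 9: 81 = 9^2; at 10: 10^2 = 100; next = 99

18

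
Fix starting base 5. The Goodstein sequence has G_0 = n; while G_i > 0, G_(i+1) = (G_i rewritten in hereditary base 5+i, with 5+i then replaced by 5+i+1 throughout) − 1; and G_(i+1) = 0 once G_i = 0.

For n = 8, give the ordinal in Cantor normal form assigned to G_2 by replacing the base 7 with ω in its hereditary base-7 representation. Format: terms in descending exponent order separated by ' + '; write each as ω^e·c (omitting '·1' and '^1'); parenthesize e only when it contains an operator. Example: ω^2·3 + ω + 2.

i=0: 8 = 5 + 3 (b=5); 5→6: 6 + 3 = 9; 9−1 = 8
i=1: 8 = 6 + 2 (b=6); 6→7: 7 + 2 = 9; 9−1 = 8
i=2: 8 = 7 + 1 (b=7); 7→8: 8 + 1 = 9; 9−1 = 8

ω + 1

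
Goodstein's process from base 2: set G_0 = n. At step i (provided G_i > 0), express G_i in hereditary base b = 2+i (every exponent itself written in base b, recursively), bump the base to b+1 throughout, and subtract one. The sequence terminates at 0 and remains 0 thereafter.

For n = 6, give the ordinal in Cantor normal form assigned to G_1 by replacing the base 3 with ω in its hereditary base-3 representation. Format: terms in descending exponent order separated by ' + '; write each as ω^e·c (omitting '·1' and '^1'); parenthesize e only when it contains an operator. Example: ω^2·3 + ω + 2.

G_0=6  [base 2] 2^2 + 2  →[2↦3]→  3^3 + 3 = 30  −1 ⇒ G_1=29
G_1=29  [base 3] 3^3 + 2  →[3↦4]→  4^4 + 2 = 258  −1 ⇒ G_2=257

ω^ω + 2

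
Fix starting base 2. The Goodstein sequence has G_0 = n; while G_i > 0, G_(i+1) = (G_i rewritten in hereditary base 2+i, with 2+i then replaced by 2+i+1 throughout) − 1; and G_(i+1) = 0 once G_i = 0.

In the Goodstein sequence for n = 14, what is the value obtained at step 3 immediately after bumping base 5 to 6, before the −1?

(0) 14|_2 = 2^(2 + 1) + 2^2 + 2 ↦ 3^(3 + 1) + 3^3 + 3|_3 = 111 ⇒ 110
(1) 110|_3 = 3^(3 + 1) + 3^3 + 2 ↦ 4^(4 + 1) + 4^4 + 2|_4 = 1282 ⇒ 1281
(2) 1281|_4 = 4^(4 + 1) + 4^4 + 1 ↦ 5^(5 + 1) + 5^5 + 1|_5 = 18751 ⇒ 18750
(3) 18750|_5 = 5^(5 + 1) + 5^5 ↦ 6^(6 + 1) + 6^6|_6 = 326592 ⇒ 326591

326592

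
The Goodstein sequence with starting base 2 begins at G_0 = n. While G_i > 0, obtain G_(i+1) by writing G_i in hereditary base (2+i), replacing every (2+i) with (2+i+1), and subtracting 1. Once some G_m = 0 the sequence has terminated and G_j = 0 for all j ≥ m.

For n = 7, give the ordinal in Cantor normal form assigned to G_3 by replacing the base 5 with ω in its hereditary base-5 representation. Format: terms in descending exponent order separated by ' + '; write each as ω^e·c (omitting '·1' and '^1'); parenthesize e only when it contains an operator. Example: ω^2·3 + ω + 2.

ω^ω + 2

G_0=7  [base 2] 2^2 + 2 + 1  →[2↦3]→  3^3 + 3 + 1 = 31  −1 ⇒ G_1=30
G_1=30  [base 3] 3^3 + 3  →[3↦4]→  4^4 + 4 = 260  −1 ⇒ G_2=259
G_2=259  [base 4] 4^4 + 3  →[4↦5]→  5^5 + 3 = 3128  −1 ⇒ G_3=3127
G_3=3127  [base 5] 5^5 + 2  →[5↦6]→  6^6 + 2 = 46658  −1 ⇒ G_4=46657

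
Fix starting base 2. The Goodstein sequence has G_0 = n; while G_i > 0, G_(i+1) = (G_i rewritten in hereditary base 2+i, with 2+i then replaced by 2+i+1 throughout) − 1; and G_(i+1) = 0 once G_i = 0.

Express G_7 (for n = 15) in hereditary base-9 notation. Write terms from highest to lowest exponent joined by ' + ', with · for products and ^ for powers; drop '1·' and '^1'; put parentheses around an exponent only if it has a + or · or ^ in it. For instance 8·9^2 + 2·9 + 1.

step 0: 15 = 2^(2 + 1) + 2^2 + 2 + 1; sub 3 for 2: 3^(3 + 1) + 3^3 + 3 + 1; = 112; G_1 = 112−1 = 111
step 1: 111 = 3^(3 + 1) + 3^3 + 3; sub 4 for 3: 4^(4 + 1) + 4^4 + 4; = 1284; G_2 = 1284−1 = 1283
step 2: 1283 = 4^(4 + 1) + 4^4 + 3; sub 5 for 4: 5^(5 + 1) + 5^5 + 3; = 18753; G_3 = 18753−1 = 18752
step 3: 18752 = 5^(5 + 1) + 5^5 + 2; sub 6 for 5: 6^(6 + 1) + 6^6 + 2; = 326594; G_4 = 326594−1 = 326593
step 4: 326593 = 6^(6 + 1) + 6^6 + 1; sub 7 for 6: 7^(7 + 1) + 7^7 + 1; = 6588345; G_5 = 6588345−1 = 6588344
step 5: 6588344 = 7^(7 + 1) + 7^7; sub 8 for 7: 8^(8 + 1) + 8^8; = 150994944; G_6 = 150994944−1 = 150994943
step 6: 150994943 = 8^(8 + 1) + 7·8^7 + 7·8^6 + 7·8^5 + 7·8^4 + 7·8^3 + 7·8^2 + 7·8 + 7; sub 9 for 8: 9^(9 + 1) + 7·9^7 + 7·9^6 + 7·9^5 + 7·9^4 + 7·9^3 + 7·9^2 + 7·9 + 7; = 3524450281; G_7 = 3524450281−1 = 3524450280
step 7: 3524450280 = 9^(9 + 1) + 7·9^7 + 7·9^6 + 7·9^5 + 7·9^4 + 7·9^3 + 7·9^2 + 7·9 + 6; sub 10 for 9: 10^(10 + 1) + 7·10^7 + 7·10^6 + 7·10^5 + 7·10^4 + 7·10^3 + 7·10^2 + 7·10 + 6; = 100077777776; G_8 = 100077777776−1 = 100077777775

9^(9 + 1) + 7·9^7 + 7·9^6 + 7·9^5 + 7·9^4 + 7·9^3 + 7·9^2 + 7·9 + 6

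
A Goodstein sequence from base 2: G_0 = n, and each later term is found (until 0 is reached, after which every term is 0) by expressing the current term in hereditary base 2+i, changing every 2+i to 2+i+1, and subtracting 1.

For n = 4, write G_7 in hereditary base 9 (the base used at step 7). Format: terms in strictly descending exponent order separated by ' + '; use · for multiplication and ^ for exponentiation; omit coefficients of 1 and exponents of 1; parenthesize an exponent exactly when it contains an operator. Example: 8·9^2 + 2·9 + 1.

G_0=4  [base 2] 2^2  →[2↦3]→  3^3 = 27  −1 ⇒ G_1=26
G_1=26  [base 3] 2·3^2 + 2·3 + 2  →[3↦4]→  2·4^2 + 2·4 + 2 = 42  −1 ⇒ G_2=41
G_2=41  [base 4] 2·4^2 + 2·4 + 1  →[4↦5]→  2·5^2 + 2·5 + 1 = 61  −1 ⇒ G_3=60
G_3=60  [base 5] 2·5^2 + 2·5  →[5↦6]→  2·6^2 + 2·6 = 84  −1 ⇒ G_4=83
G_4=83  [base 6] 2·6^2 + 6 + 5  →[6↦7]→  2·7^2 + 7 + 5 = 110  −1 ⇒ G_5=109
G_5=109  [base 7] 2·7^2 + 7 + 4  →[7↦8]→  2·8^2 + 8 + 4 = 140  −1 ⇒ G_6=139
G_6=139  [base 8] 2·8^2 + 8 + 3  →[8↦9]→  2·9^2 + 9 + 3 = 174  −1 ⇒ G_7=173
G_7=173  [base 9] 2·9^2 + 9 + 2  →[9↦10]→  2·10^2 + 10 + 2 = 212  −1 ⇒ G_8=211

2·9^2 + 9 + 2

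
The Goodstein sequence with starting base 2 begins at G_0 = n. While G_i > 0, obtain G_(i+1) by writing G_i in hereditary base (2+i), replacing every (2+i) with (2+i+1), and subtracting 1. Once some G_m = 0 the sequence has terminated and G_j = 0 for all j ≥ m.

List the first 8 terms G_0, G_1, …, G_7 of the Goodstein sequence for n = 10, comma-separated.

10, 83, 1025, 15625, 279935, 4215754, 84073323, 1937434592

base 2: 10 = 2^(2 + 1) + 2; at 3: 3^(3 + 1) + 3 = 84; next = 83
base 3: 83 = 3^(3 + 1) + 2; at 4: 4^(4 + 1) + 2 = 1026; next = 1025
base 4: 1025 = 4^(4 + 1) + 1; at 5: 5^(5 + 1) + 1 = 15626; next = 15625
base 5: 15625 = 5^(5 + 1); at 6: 6^(6 + 1) = 279936; next = 279935
base 6: 279935 = 5·6^6 + 5·6^5 + 5·6^4 + 5·6^3 + 5·6^2 + 5·6 + 5; at 7: 5·7^7 + 5·7^5 + 5·7^4 + 5·7^3 + 5·7^2 + 5·7 + 5 = 4215755; next = 4215754
base 7: 4215754 = 5·7^7 + 5·7^5 + 5·7^4 + 5·7^3 + 5·7^2 + 5·7 + 4; at 8: 5·8^8 + 5·8^5 + 5·8^4 + 5·8^3 + 5·8^2 + 5·8 + 4 = 84073324; next = 84073323
base 8: 84073323 = 5·8^8 + 5·8^5 + 5·8^4 + 5·8^3 + 5·8^2 + 5·8 + 3; at 9: 5·9^9 + 5·9^5 + 5·9^4 + 5·9^3 + 5·9^2 + 5·9 + 3 = 1937434593; next = 1937434592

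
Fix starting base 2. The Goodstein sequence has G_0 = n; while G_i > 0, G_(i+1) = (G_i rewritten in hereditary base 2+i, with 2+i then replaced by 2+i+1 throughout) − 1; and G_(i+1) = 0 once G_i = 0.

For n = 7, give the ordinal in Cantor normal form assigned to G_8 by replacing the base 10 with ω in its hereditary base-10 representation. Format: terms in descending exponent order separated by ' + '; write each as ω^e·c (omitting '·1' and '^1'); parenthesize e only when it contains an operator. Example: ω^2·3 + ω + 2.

7 —HB2→ 2^2 + 2 + 1 —bump→ 3^3 + 3 + 1 = 31 —(−1)→ 30
30 —HB3→ 3^3 + 3 —bump→ 4^4 + 4 = 260 —(−1)→ 259
259 —HB4→ 4^4 + 3 —bump→ 5^5 + 3 = 3128 —(−1)→ 3127
3127 —HB5→ 5^5 + 2 —bump→ 6^6 + 2 = 46658 —(−1)→ 46657
46657 —HB6→ 6^6 + 1 —bump→ 7^7 + 1 = 823544 —(−1)→ 823543
823543 —HB7→ 7^7 —bump→ 8^8 = 16777216 —(−1)→ 16777215
16777215 —HB8→ 7·8^7 + 7·8^6 + 7·8^5 + 7·8^4 + 7·8^3 + 7·8^2 + 7·8 + 7 —bump→ 7·9^7 + 7·9^6 + 7·9^5 + 7·9^4 + 7·9^3 + 7·9^2 + 7·9 + 7 = 37665880 —(−1)→ 37665879
37665879 —HB9→ 7·9^7 + 7·9^6 + 7·9^5 + 7·9^4 + 7·9^3 + 7·9^2 + 7·9 + 6 —bump→ 7·10^7 + 7·10^6 + 7·10^5 + 7·10^4 + 7·10^3 + 7·10^2 + 7·10 + 6 = 77777776 —(−1)→ 77777775
77777775 —HB10→ 7·10^7 + 7·10^6 + 7·10^5 + 7·10^4 + 7·10^3 + 7·10^2 + 7·10 + 5 —bump→ 7·11^7 + 7·11^6 + 7·11^5 + 7·11^4 + 7·11^3 + 7·11^2 + 7·11 + 5 = 150051214 —(−1)→ 150051213

ω^7·7 + ω^6·7 + ω^5·7 + ω^4·7 + ω^3·7 + ω^2·7 + ω·7 + 5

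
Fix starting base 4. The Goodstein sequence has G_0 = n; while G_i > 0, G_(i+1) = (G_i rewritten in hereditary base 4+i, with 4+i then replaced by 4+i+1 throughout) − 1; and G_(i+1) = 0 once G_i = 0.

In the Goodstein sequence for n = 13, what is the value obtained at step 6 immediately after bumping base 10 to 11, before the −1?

23

(0) 13|_4 = 3·4 + 1 ↦ 3·5 + 1|_5 = 16 ⇒ 15
(1) 15|_5 = 3·5 ↦ 3·6|_6 = 18 ⇒ 17
(2) 17|_6 = 2·6 + 5 ↦ 2·7 + 5|_7 = 19 ⇒ 18
(3) 18|_7 = 2·7 + 4 ↦ 2·8 + 4|_8 = 20 ⇒ 19
(4) 19|_8 = 2·8 + 3 ↦ 2·9 + 3|_9 = 21 ⇒ 20
(5) 20|_9 = 2·9 + 2 ↦ 2·10 + 2|_10 = 22 ⇒ 21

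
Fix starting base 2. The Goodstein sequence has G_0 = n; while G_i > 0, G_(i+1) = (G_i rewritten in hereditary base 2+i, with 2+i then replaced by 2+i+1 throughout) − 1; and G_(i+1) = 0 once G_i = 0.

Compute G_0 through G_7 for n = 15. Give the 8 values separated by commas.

(0) 15|_2 = 2^(2 + 1) + 2^2 + 2 + 1 ↦ 3^(3 + 1) + 3^3 + 3 + 1|_3 = 112 ⇒ 111
(1) 111|_3 = 3^(3 + 1) + 3^3 + 3 ↦ 4^(4 + 1) + 4^4 + 4|_4 = 1284 ⇒ 1283
(2) 1283|_4 = 4^(4 + 1) + 4^4 + 3 ↦ 5^(5 + 1) + 5^5 + 3|_5 = 18753 ⇒ 18752
(3) 18752|_5 = 5^(5 + 1) + 5^5 + 2 ↦ 6^(6 + 1) + 6^6 + 2|_6 = 326594 ⇒ 326593
(4) 326593|_6 = 6^(6 + 1) + 6^6 + 1 ↦ 7^(7 + 1) + 7^7 + 1|_7 = 6588345 ⇒ 6588344
(5) 6588344|_7 = 7^(7 + 1) + 7^7 ↦ 8^(8 + 1) + 8^8|_8 = 150994944 ⇒ 150994943
(6) 150994943|_8 = 8^(8 + 1) + 7·8^7 + 7·8^6 + 7·8^5 + 7·8^4 + 7·8^3 + 7·8^2 + 7·8 + 7 ↦ 9^(9 + 1) + 7·9^7 + 7·9^6 + 7·9^5 + 7·9^4 + 7·9^3 + 7·9^2 + 7·9 + 7|_9 = 3524450281 ⇒ 3524450280

15, 111, 1283, 18752, 326593, 6588344, 150994943, 3524450280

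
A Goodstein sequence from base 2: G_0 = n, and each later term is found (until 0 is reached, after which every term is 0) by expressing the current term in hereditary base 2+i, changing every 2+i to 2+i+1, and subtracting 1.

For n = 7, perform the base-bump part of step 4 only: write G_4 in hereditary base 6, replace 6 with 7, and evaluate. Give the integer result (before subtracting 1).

(0) 7|_2 = 2^2 + 2 + 1 ↦ 3^3 + 3 + 1|_3 = 31 ⇒ 30
(1) 30|_3 = 3^3 + 3 ↦ 4^4 + 4|_4 = 260 ⇒ 259
(2) 259|_4 = 4^4 + 3 ↦ 5^5 + 3|_5 = 3128 ⇒ 3127
(3) 3127|_5 = 5^5 + 2 ↦ 6^6 + 2|_6 = 46658 ⇒ 46657
(4) 46657|_6 = 6^6 + 1 ↦ 7^7 + 1|_7 = 823544 ⇒ 823543

823544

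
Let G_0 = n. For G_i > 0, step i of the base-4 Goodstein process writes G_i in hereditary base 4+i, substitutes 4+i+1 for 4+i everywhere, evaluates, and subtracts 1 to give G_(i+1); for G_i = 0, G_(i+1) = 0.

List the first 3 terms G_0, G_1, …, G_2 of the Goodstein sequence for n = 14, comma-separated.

14, 16, 18

G_0=14  [base 4] 3·4 + 2  →[4↦5]→  3·5 + 2 = 17  −1 ⇒ G_1=16
G_1=16  [base 5] 3·5 + 1  →[5↦6]→  3·6 + 1 = 19  −1 ⇒ G_2=18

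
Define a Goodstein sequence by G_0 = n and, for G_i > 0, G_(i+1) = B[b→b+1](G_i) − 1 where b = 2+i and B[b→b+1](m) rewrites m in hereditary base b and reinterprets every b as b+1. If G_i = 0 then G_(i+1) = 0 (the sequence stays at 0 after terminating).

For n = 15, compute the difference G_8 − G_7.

15 —HB2→ 2^(2 + 1) + 2^2 + 2 + 1 —bump→ 3^(3 + 1) + 3^3 + 3 + 1 = 112 —(−1)→ 111
111 —HB3→ 3^(3 + 1) + 3^3 + 3 —bump→ 4^(4 + 1) + 4^4 + 4 = 1284 —(−1)→ 1283
1283 —HB4→ 4^(4 + 1) + 4^4 + 3 —bump→ 5^(5 + 1) + 5^5 + 3 = 18753 —(−1)→ 18752
18752 —HB5→ 5^(5 + 1) + 5^5 + 2 —bump→ 6^(6 + 1) + 6^6 + 2 = 326594 —(−1)→ 326593
326593 —HB6→ 6^(6 + 1) + 6^6 + 1 —bump→ 7^(7 + 1) + 7^7 + 1 = 6588345 —(−1)→ 6588344
6588344 —HB7→ 7^(7 + 1) + 7^7 —bump→ 8^(8 + 1) + 8^8 = 150994944 —(−1)→ 150994943
150994943 —HB8→ 8^(8 + 1) + 7·8^7 + 7·8^6 + 7·8^5 + 7·8^4 + 7·8^3 + 7·8^2 + 7·8 + 7 —bump→ 9^(9 + 1) + 7·9^7 + 7·9^6 + 7·9^5 + 7·9^4 + 7·9^3 + 7·9^2 + 7·9 + 7 = 3524450281 —(−1)→ 3524450280
3524450280 —HB9→ 9^(9 + 1) + 7·9^7 + 7·9^6 + 7·9^5 + 7·9^4 + 7·9^3 + 7·9^2 + 7·9 + 6 —bump→ 10^(10 + 1) + 7·10^7 + 7·10^6 + 7·10^5 + 7·10^4 + 7·10^3 + 7·10^2 + 7·10 + 6 = 100077777776 —(−1)→ 100077777775

96553327495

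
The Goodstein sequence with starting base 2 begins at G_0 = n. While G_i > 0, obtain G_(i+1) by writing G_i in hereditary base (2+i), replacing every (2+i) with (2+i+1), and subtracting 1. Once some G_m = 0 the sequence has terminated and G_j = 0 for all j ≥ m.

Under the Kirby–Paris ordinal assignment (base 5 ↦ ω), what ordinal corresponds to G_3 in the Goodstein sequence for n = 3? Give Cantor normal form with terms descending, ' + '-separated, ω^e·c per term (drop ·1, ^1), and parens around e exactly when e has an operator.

2

[0] 3 ≡ 2 + 1 (base 2). Lift 3: 4. −1: 3.
[1] 3 ≡ 3 (base 3). Lift 4: 4. −1: 3.
[2] 3 ≡ 3 (base 4). Lift 5: 3. −1: 2.
[3] 2 ≡ 2 (base 5). Lift 6: 2. −1: 1.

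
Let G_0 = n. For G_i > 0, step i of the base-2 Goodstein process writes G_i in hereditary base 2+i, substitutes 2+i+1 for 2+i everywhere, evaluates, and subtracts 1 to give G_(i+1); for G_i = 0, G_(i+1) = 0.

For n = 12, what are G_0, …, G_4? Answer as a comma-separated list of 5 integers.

12, 107, 1065, 15685, 280019

i=0: 12 = 2^(2 + 1) + 2^2 (b=2); 2→3: 3^(3 + 1) + 3^3 = 108; 108−1 = 107
i=1: 107 = 3^(3 + 1) + 2·3^2 + 2·3 + 2 (b=3); 3→4: 4^(4 + 1) + 2·4^2 + 2·4 + 2 = 1066; 1066−1 = 1065
i=2: 1065 = 4^(4 + 1) + 2·4^2 + 2·4 + 1 (b=4); 4→5: 5^(5 + 1) + 2·5^2 + 2·5 + 1 = 15686; 15686−1 = 15685
i=3: 15685 = 5^(5 + 1) + 2·5^2 + 2·5 (b=5); 5→6: 6^(6 + 1) + 2·6^2 + 2·6 = 280020; 280020−1 = 280019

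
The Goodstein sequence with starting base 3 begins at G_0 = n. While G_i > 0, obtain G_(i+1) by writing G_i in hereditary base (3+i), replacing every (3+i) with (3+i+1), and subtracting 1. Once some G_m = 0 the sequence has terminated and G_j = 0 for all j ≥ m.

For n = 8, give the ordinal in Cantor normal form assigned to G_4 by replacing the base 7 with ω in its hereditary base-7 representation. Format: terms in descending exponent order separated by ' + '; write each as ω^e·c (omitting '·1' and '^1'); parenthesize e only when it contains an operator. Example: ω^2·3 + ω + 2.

ω + 4

step 0: 8 = 2·3 + 2; sub 4 for 3: 2·4 + 2; = 10; G_1 = 10−1 = 9
step 1: 9 = 2·4 + 1; sub 5 for 4: 2·5 + 1; = 11; G_2 = 11−1 = 10
step 2: 10 = 2·5; sub 6 for 5: 2·6; = 12; G_3 = 12−1 = 11
step 3: 11 = 6 + 5; sub 7 for 6: 7 + 5; = 12; G_4 = 12−1 = 11
step 4: 11 = 7 + 4; sub 8 for 7: 8 + 4; = 12; G_5 = 12−1 = 11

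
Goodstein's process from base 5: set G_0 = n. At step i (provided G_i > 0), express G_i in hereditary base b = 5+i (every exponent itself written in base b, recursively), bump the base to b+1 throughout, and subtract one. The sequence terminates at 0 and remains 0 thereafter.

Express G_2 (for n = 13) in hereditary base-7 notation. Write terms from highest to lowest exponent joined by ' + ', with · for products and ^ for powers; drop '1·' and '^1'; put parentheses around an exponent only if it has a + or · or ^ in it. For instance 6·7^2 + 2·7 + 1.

13 —HB5→ 2·5 + 3 —bump→ 2·6 + 3 = 15 —(−1)→ 14
14 —HB6→ 2·6 + 2 —bump→ 2·7 + 2 = 16 —(−1)→ 15

2·7 + 1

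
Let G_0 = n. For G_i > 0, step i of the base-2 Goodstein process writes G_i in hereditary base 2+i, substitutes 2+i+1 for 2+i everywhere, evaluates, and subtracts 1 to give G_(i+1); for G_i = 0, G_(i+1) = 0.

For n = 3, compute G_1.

3

step 0: 3 = 2 + 1; sub 3 for 2: 3 + 1; = 4; G_1 = 4−1 = 3
step 1: 3 = 3; sub 4 for 3: 4; = 4; G_2 = 4−1 = 3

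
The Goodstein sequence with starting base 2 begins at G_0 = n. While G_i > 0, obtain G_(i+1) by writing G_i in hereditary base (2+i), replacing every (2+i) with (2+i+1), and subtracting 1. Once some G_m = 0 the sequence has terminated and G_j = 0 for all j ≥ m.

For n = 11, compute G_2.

i=0: 11 = 2^(2 + 1) + 2 + 1 (b=2); 2→3: 3^(3 + 1) + 3 + 1 = 85; 85−1 = 84
i=1: 84 = 3^(3 + 1) + 3 (b=3); 3→4: 4^(4 + 1) + 4 = 1028; 1028−1 = 1027
i=2: 1027 = 4^(4 + 1) + 3 (b=4); 4→5: 5^(5 + 1) + 3 = 15628; 15628−1 = 15627

1027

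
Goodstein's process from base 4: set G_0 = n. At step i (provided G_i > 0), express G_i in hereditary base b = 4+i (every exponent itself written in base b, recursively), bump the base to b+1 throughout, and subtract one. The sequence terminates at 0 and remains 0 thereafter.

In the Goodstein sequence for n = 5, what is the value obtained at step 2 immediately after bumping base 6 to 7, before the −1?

base 4: 5 = 4 + 1; at 5: 5 + 1 = 6; next = 5
base 5: 5 = 5; at 6: 6 = 6; next = 5
base 6: 5 = 5; at 7: 5 = 5; next = 4

5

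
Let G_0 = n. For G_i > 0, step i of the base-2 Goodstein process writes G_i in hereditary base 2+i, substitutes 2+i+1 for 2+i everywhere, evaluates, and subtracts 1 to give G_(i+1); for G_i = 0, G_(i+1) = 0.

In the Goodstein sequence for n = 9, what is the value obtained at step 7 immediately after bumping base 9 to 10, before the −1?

(0) 9|_2 = 2^(2 + 1) + 1 ↦ 3^(3 + 1) + 1|_3 = 82 ⇒ 81
(1) 81|_3 = 3^(3 + 1) ↦ 4^(4 + 1)|_4 = 1024 ⇒ 1023
(2) 1023|_4 = 3·4^4 + 3·4^3 + 3·4^2 + 3·4 + 3 ↦ 3·5^5 + 3·5^3 + 3·5^2 + 3·5 + 3|_5 = 9843 ⇒ 9842
(3) 9842|_5 = 3·5^5 + 3·5^3 + 3·5^2 + 3·5 + 2 ↦ 3·6^6 + 3·6^3 + 3·6^2 + 3·6 + 2|_6 = 140744 ⇒ 140743
(4) 140743|_6 = 3·6^6 + 3·6^3 + 3·6^2 + 3·6 + 1 ↦ 3·7^7 + 3·7^3 + 3·7^2 + 3·7 + 1|_7 = 2471827 ⇒ 2471826
(5) 2471826|_7 = 3·7^7 + 3·7^3 + 3·7^2 + 3·7 ↦ 3·8^8 + 3·8^3 + 3·8^2 + 3·8|_8 = 50333400 ⇒ 50333399
(6) 50333399|_8 = 3·8^8 + 3·8^3 + 3·8^2 + 2·8 + 7 ↦ 3·9^9 + 3·9^3 + 3·9^2 + 2·9 + 7|_9 = 1162263922 ⇒ 1162263921
(7) 1162263921|_9 = 3·9^9 + 3·9^3 + 3·9^2 + 2·9 + 6 ↦ 3·10^10 + 3·10^3 + 3·10^2 + 2·10 + 6|_10 = 30000003326 ⇒ 30000003325

30000003326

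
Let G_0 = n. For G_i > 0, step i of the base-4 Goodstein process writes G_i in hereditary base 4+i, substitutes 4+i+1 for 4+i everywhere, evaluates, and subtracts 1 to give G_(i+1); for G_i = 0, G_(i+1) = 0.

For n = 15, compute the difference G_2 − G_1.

2

step 0: 15 = 3·4 + 3; sub 5 for 4: 3·5 + 3; = 18; G_1 = 18−1 = 17
step 1: 17 = 3·5 + 2; sub 6 for 5: 3·6 + 2; = 20; G_2 = 20−1 = 19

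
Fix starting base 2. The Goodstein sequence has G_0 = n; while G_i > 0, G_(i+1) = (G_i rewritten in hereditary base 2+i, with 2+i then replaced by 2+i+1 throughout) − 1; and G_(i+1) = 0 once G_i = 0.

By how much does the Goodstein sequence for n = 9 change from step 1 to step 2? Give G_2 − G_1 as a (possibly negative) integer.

G_0 = 9. HB_2(9) = 2^(2 + 1) + 1. Bump = 82. G_1 = 81.
G_1 = 81. HB_3(81) = 3^(3 + 1). Bump = 1024. G_2 = 1023.

942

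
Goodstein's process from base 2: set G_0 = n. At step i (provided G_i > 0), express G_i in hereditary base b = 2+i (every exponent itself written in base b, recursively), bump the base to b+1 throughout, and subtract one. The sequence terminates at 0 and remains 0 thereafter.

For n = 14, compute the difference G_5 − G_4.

5536249

base 2: 14 = 2^(2 + 1) + 2^2 + 2; at 3: 3^(3 + 1) + 3^3 + 3 = 111; next = 110
base 3: 110 = 3^(3 + 1) + 3^3 + 2; at 4: 4^(4 + 1) + 4^4 + 2 = 1282; next = 1281
base 4: 1281 = 4^(4 + 1) + 4^4 + 1; at 5: 5^(5 + 1) + 5^5 + 1 = 18751; next = 18750
base 5: 18750 = 5^(5 + 1) + 5^5; at 6: 6^(6 + 1) + 6^6 = 326592; next = 326591
base 6: 326591 = 6^(6 + 1) + 5·6^5 + 5·6^4 + 5·6^3 + 5·6^2 + 5·6 + 5; at 7: 7^(7 + 1) + 5·7^5 + 5·7^4 + 5·7^3 + 5·7^2 + 5·7 + 5 = 5862841; next = 5862840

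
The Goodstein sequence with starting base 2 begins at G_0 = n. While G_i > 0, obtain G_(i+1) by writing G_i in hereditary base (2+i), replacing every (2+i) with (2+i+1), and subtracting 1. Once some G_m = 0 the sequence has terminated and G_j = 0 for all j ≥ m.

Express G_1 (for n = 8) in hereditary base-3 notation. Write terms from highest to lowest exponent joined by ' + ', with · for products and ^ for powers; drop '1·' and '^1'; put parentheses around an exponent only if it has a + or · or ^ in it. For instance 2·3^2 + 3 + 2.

2·3^3 + 2·3^2 + 2·3 + 2

G_0 = 8. HB_2(8) = 2^(2 + 1). Bump = 81. G_1 = 80.
G_1 = 80. HB_3(80) = 2·3^3 + 2·3^2 + 2·3 + 2. Bump = 554. G_2 = 553.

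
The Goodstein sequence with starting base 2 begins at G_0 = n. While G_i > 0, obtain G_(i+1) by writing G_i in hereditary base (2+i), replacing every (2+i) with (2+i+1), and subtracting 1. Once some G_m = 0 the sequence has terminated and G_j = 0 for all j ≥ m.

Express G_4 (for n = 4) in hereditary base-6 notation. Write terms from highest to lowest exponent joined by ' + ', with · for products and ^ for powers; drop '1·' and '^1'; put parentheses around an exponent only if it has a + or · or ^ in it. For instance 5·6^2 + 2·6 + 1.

[0] 4 ≡ 2^2 (base 2). Lift 3: 27. −1: 26.
[1] 26 ≡ 2·3^2 + 2·3 + 2 (base 3). Lift 4: 42. −1: 41.
[2] 41 ≡ 2·4^2 + 2·4 + 1 (base 4). Lift 5: 61. −1: 60.
[3] 60 ≡ 2·5^2 + 2·5 (base 5). Lift 6: 84. −1: 83.
[4] 83 ≡ 2·6^2 + 6 + 5 (base 6). Lift 7: 110. −1: 109.

2·6^2 + 6 + 5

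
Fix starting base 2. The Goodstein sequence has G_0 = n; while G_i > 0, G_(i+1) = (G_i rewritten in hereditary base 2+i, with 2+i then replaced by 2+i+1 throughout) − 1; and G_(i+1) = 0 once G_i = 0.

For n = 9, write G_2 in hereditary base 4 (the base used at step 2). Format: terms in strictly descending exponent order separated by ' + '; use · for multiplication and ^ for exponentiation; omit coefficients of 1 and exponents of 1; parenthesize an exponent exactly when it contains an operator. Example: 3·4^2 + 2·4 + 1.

(0) 9|_2 = 2^(2 + 1) + 1 ↦ 3^(3 + 1) + 1|_3 = 82 ⇒ 81
(1) 81|_3 = 3^(3 + 1) ↦ 4^(4 + 1)|_4 = 1024 ⇒ 1023
(2) 1023|_4 = 3·4^4 + 3·4^3 + 3·4^2 + 3·4 + 3 ↦ 3·5^5 + 3·5^3 + 3·5^2 + 3·5 + 3|_5 = 9843 ⇒ 9842

3·4^4 + 3·4^3 + 3·4^2 + 3·4 + 3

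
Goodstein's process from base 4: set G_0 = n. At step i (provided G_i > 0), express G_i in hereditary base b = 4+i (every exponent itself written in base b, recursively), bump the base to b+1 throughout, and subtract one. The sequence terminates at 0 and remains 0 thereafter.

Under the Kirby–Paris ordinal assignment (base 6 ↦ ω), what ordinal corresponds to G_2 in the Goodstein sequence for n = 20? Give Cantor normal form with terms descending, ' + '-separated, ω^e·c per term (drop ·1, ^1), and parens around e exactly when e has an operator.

i=0: 20 = 4^2 + 4 (b=4); 4→5: 5^2 + 5 = 30; 30−1 = 29
i=1: 29 = 5^2 + 4 (b=5); 5→6: 6^2 + 4 = 40; 40−1 = 39
i=2: 39 = 6^2 + 3 (b=6); 6→7: 7^2 + 3 = 52; 52−1 = 51

ω^2 + 3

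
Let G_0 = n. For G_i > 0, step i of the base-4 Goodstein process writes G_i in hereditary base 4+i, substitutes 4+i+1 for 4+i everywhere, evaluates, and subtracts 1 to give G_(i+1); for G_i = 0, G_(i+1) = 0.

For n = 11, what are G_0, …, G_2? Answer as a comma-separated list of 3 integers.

11, 12, 13

G_0 = 11. HB_4(11) = 2·4 + 3. Bump = 13. G_1 = 12.
G_1 = 12. HB_5(12) = 2·5 + 2. Bump = 14. G_2 = 13.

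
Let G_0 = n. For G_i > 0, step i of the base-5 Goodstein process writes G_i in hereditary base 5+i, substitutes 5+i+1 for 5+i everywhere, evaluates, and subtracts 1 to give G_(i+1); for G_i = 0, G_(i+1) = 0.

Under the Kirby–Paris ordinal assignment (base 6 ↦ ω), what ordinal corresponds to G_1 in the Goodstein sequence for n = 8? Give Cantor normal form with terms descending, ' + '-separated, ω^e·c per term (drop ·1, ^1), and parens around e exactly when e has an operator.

base 5: 8 = 5 + 3; at 6: 6 + 3 = 9; next = 8
base 6: 8 = 6 + 2; at 7: 7 + 2 = 9; next = 8

ω + 2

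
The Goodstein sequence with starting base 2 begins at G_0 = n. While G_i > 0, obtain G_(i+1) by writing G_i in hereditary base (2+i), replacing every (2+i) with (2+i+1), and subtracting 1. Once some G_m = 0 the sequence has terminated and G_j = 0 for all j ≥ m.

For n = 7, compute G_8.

77777775

G_0 = 7. HB_2(7) = 2^2 + 2 + 1. Bump = 31. G_1 = 30.
G_1 = 30. HB_3(30) = 3^3 + 3. Bump = 260. G_2 = 259.
G_2 = 259. HB_4(259) = 4^4 + 3. Bump = 3128. G_3 = 3127.
G_3 = 3127. HB_5(3127) = 5^5 + 2. Bump = 46658. G_4 = 46657.
G_4 = 46657. HB_6(46657) = 6^6 + 1. Bump = 823544. G_5 = 823543.
G_5 = 823543. HB_7(823543) = 7^7. Bump = 16777216. G_6 = 16777215.
G_6 = 16777215. HB_8(16777215) = 7·8^7 + 7·8^6 + 7·8^5 + 7·8^4 + 7·8^3 + 7·8^2 + 7·8 + 7. Bump = 37665880. G_7 = 37665879.
G_7 = 37665879. HB_9(37665879) = 7·9^7 + 7·9^6 + 7·9^5 + 7·9^4 + 7·9^3 + 7·9^2 + 7·9 + 6. Bump = 77777776. G_8 = 77777775.
G_8 = 77777775. HB_10(77777775) = 7·10^7 + 7·10^6 + 7·10^5 + 7·10^4 + 7·10^3 + 7·10^2 + 7·10 + 5. Bump = 150051214. G_9 = 150051213.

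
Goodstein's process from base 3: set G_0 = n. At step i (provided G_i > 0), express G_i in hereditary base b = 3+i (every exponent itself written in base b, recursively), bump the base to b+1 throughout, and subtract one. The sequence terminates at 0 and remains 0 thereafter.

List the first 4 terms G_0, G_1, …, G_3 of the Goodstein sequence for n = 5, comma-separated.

5, 5, 5, 5

(0) 5|_3 = 3 + 2 ↦ 4 + 2|_4 = 6 ⇒ 5
(1) 5|_4 = 4 + 1 ↦ 5 + 1|_5 = 6 ⇒ 5
(2) 5|_5 = 5 ↦ 6|_6 = 6 ⇒ 5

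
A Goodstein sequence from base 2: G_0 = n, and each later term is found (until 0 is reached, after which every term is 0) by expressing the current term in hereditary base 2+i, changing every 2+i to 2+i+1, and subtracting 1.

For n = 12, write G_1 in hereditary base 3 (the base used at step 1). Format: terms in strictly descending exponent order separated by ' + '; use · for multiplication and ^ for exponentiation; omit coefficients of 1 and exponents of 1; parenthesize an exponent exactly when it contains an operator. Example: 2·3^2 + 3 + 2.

3^(3 + 1) + 2·3^2 + 2·3 + 2

base 2: 12 = 2^(2 + 1) + 2^2; at 3: 3^(3 + 1) + 3^3 = 108; next = 107
base 3: 107 = 3^(3 + 1) + 2·3^2 + 2·3 + 2; at 4: 4^(4 + 1) + 2·4^2 + 2·4 + 2 = 1066; next = 1065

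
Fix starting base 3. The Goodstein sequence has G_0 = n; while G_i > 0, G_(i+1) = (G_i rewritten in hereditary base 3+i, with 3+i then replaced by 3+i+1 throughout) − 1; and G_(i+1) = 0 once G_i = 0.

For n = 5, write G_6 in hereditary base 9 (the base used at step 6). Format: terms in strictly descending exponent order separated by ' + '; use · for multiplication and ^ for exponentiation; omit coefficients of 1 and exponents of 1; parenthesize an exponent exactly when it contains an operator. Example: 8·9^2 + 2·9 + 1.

G_0 = 5. HB_3(5) = 3 + 2. Bump = 6. G_1 = 5.
G_1 = 5. HB_4(5) = 4 + 1. Bump = 6. G_2 = 5.
G_2 = 5. HB_5(5) = 5. Bump = 6. G_3 = 5.
G_3 = 5. HB_6(5) = 5. Bump = 5. G_4 = 4.
G_4 = 4. HB_7(4) = 4. Bump = 4. G_5 = 3.
G_5 = 3. HB_8(3) = 3. Bump = 3. G_6 = 2.

2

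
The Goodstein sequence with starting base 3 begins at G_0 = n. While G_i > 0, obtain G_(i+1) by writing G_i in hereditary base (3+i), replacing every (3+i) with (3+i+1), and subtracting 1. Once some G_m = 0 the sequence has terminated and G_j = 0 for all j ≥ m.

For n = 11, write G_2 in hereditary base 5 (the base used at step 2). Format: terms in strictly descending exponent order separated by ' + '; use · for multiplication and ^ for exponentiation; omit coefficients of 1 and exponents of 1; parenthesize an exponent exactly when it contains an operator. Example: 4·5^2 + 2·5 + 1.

G_0=11  [base 3] 3^2 + 2  →[3↦4]→  4^2 + 2 = 18  −1 ⇒ G_1=17
G_1=17  [base 4] 4^2 + 1  →[4↦5]→  5^2 + 1 = 26  −1 ⇒ G_2=25
G_2=25  [base 5] 5^2  →[5↦6]→  6^2 = 36  −1 ⇒ G_3=35

5^2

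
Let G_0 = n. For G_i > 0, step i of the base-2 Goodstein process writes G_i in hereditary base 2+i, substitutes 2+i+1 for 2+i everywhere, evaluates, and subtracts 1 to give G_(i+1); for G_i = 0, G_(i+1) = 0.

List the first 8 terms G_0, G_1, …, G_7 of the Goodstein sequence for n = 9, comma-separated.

step 0: 9 = 2^(2 + 1) + 1; sub 3 for 2: 3^(3 + 1) + 1; = 82; G_1 = 82−1 = 81
step 1: 81 = 3^(3 + 1); sub 4 for 3: 4^(4 + 1); = 1024; G_2 = 1024−1 = 1023
step 2: 1023 = 3·4^4 + 3·4^3 + 3·4^2 + 3·4 + 3; sub 5 for 4: 3·5^5 + 3·5^3 + 3·5^2 + 3·5 + 3; = 9843; G_3 = 9843−1 = 9842
step 3: 9842 = 3·5^5 + 3·5^3 + 3·5^2 + 3·5 + 2; sub 6 for 5: 3·6^6 + 3·6^3 + 3·6^2 + 3·6 + 2; = 140744; G_4 = 140744−1 = 140743
step 4: 140743 = 3·6^6 + 3·6^3 + 3·6^2 + 3·6 + 1; sub 7 for 6: 3·7^7 + 3·7^3 + 3·7^2 + 3·7 + 1; = 2471827; G_5 = 2471827−1 = 2471826
step 5: 2471826 = 3·7^7 + 3·7^3 + 3·7^2 + 3·7; sub 8 for 7: 3·8^8 + 3·8^3 + 3·8^2 + 3·8; = 50333400; G_6 = 50333400−1 = 50333399
step 6: 50333399 = 3·8^8 + 3·8^3 + 3·8^2 + 2·8 + 7; sub 9 for 8: 3·9^9 + 3·9^3 + 3·9^2 + 2·9 + 7; = 1162263922; G_7 = 1162263922−1 = 1162263921

9, 81, 1023, 9842, 140743, 2471826, 50333399, 1162263921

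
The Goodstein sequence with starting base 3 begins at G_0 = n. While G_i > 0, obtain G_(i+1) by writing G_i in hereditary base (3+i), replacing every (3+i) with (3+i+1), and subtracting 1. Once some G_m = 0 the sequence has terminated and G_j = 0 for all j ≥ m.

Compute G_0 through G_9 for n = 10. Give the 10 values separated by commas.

G_0 = 10. HB_3(10) = 3^2 + 1. Bump = 17. G_1 = 16.
G_1 = 16. HB_4(16) = 4^2. Bump = 25. G_2 = 24.
G_2 = 24. HB_5(24) = 4·5 + 4. Bump = 28. G_3 = 27.
G_3 = 27. HB_6(27) = 4·6 + 3. Bump = 31. G_4 = 30.
G_4 = 30. HB_7(30) = 4·7 + 2. Bump = 34. G_5 = 33.
G_5 = 33. HB_8(33) = 4·8 + 1. Bump = 37. G_6 = 36.
G_6 = 36. HB_9(36) = 4·9. Bump = 40. G_7 = 39.
G_7 = 39. HB_10(39) = 3·10 + 9. Bump = 42. G_8 = 41.
G_8 = 41. HB_11(41) = 3·11 + 8. Bump = 44. G_9 = 43.

10, 16, 24, 27, 30, 33, 36, 39, 41, 43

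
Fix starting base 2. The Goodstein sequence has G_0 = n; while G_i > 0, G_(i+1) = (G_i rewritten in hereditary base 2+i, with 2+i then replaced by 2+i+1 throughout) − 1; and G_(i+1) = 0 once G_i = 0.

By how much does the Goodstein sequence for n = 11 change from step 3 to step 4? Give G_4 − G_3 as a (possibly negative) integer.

264310

G_0 = 11. HB_2(11) = 2^(2 + 1) + 2 + 1. Bump = 85. G_1 = 84.
G_1 = 84. HB_3(84) = 3^(3 + 1) + 3. Bump = 1028. G_2 = 1027.
G_2 = 1027. HB_4(1027) = 4^(4 + 1) + 3. Bump = 15628. G_3 = 15627.
G_3 = 15627. HB_5(15627) = 5^(5 + 1) + 2. Bump = 279938. G_4 = 279937.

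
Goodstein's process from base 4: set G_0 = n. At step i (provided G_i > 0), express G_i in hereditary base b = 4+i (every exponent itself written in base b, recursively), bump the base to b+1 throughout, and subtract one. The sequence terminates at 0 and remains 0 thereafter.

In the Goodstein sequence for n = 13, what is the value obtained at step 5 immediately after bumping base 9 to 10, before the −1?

22

i=0: 13 = 3·4 + 1 (b=4); 4→5: 3·5 + 1 = 16; 16−1 = 15
i=1: 15 = 3·5 (b=5); 5→6: 3·6 = 18; 18−1 = 17
i=2: 17 = 2·6 + 5 (b=6); 6→7: 2·7 + 5 = 19; 19−1 = 18
i=3: 18 = 2·7 + 4 (b=7); 7→8: 2·8 + 4 = 20; 20−1 = 19
i=4: 19 = 2·8 + 3 (b=8); 8→9: 2·9 + 3 = 21; 21−1 = 20
i=5: 20 = 2·9 + 2 (b=9); 9→10: 2·10 + 2 = 22; 22−1 = 21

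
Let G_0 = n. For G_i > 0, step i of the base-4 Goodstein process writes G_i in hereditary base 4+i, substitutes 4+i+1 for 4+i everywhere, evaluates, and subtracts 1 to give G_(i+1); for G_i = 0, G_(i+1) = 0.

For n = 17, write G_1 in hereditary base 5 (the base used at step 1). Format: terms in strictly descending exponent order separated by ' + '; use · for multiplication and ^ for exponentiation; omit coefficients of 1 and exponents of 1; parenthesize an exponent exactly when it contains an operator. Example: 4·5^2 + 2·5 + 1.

5^2

G_0 = 17. HB_4(17) = 4^2 + 1. Bump = 26. G_1 = 25.
G_1 = 25. HB_5(25) = 5^2. Bump = 36. G_2 = 35.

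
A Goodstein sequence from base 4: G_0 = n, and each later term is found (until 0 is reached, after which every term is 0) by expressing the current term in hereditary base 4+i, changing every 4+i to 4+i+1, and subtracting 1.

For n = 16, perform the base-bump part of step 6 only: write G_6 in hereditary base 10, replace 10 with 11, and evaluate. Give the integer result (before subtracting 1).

42

16 —HB4→ 4^2 —bump→ 5^2 = 25 —(−1)→ 24
24 —HB5→ 4·5 + 4 —bump→ 4·6 + 4 = 28 —(−1)→ 27
27 —HB6→ 4·6 + 3 —bump→ 4·7 + 3 = 31 —(−1)→ 30
30 —HB7→ 4·7 + 2 —bump→ 4·8 + 2 = 34 —(−1)→ 33
33 —HB8→ 4·8 + 1 —bump→ 4·9 + 1 = 37 —(−1)→ 36
36 —HB9→ 4·9 —bump→ 4·10 = 40 —(−1)→ 39
39 —HB10→ 3·10 + 9 —bump→ 3·11 + 9 = 42 —(−1)→ 41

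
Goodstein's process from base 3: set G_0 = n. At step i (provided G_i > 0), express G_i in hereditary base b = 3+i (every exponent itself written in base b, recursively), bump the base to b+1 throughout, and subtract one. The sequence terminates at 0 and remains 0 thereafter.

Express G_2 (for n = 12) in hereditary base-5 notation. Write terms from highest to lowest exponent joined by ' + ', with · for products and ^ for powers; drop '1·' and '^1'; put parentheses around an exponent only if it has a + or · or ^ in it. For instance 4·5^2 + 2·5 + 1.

i=0: 12 = 3^2 + 3 (b=3); 3→4: 4^2 + 4 = 20; 20−1 = 19
i=1: 19 = 4^2 + 3 (b=4); 4→5: 5^2 + 3 = 28; 28−1 = 27

5^2 + 2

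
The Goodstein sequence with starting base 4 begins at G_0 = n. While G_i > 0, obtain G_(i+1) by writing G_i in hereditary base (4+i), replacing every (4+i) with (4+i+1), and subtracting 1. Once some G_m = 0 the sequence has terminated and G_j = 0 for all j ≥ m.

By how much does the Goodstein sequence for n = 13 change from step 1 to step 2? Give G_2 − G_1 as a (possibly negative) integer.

i=0: 13 = 3·4 + 1 (b=4); 4→5: 3·5 + 1 = 16; 16−1 = 15
i=1: 15 = 3·5 (b=5); 5→6: 3·6 = 18; 18−1 = 17

2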